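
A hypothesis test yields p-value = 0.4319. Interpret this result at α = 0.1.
Since p = 0.4319 > α = 0.1, fail to reject H₀.
There is insufficient evidence to reject the null hypothesis; the result is not statistically significant at the 0.1 level.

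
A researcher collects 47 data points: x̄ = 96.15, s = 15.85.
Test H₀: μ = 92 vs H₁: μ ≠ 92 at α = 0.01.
One-sample t-test:
H₀: μ = 92
H₁: μ ≠ 92
df = n - 1 = 46
t = (x̄ - μ₀) / (s/√n) = (96.15 - 92) / (15.85/√47) = 1.795
p-value = 0.0792

Since p-value > α = 0.01, we fail to reject H₀.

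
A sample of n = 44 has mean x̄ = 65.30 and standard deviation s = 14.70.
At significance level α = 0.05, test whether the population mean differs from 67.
One-sample t-test:
H₀: μ = 67
H₁: μ ≠ 67
df = n - 1 = 43
t = (x̄ - μ₀) / (s/√n) = (65.30 - 67) / (14.70/√44) = -0.767
p-value = 0.4472

Since p-value > α = 0.05, we fail to reject H₀.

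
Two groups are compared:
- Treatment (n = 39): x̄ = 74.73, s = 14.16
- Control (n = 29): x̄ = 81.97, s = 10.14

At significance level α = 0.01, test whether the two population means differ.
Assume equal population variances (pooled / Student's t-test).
Student's two-sample t-test (equal variances):
H₀: μ₁ = μ₂
H₁: μ₁ ≠ μ₂
df = n₁ + n₂ - 2 = 66
Pooled variance s_p² = [(n₁-1)s₁² + (n₂-1)s₂²] / (n₁ + n₂ - 2) = [(38)(14.16²) + (28)(10.14²)] / 66 = 159.0631
SE = √(s_p²(1/n₁ + 1/n₂)) = √(159.0631 × (1/39 + 1/29)) = 3.0925
t = (x̄₁ - x̄₂) / SE = (74.73 - 81.97) / 3.0925 = -7.24 / 3.0925 = -2.341
p-value = 0.0223

Since p-value > α = 0.01, we fail to reject H₀.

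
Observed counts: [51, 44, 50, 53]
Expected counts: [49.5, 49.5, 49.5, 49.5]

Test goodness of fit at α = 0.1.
Chi-square goodness of fit test:
H₀: observed counts match expected distribution
H₁: observed counts differ from expected distribution
df = k - 1 = 3
χ² = Σ(O - E)²/E
   = (51 - 49.5)²/49.5 + (44 - 49.5)²/49.5 + (50 - 49.5)²/49.5 + (53 - 49.5)²/49.5
   = 0.045 + 0.611 + 0.005 + 0.247
   = 0.91
p-value = 0.8232

Since p-value > α = 0.1, we fail to reject H₀.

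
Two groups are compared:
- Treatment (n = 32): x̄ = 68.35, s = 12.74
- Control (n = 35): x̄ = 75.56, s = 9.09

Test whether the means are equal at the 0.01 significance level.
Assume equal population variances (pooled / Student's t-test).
Student's two-sample t-test (equal variances):
H₀: μ₁ = μ₂
H₁: μ₁ ≠ μ₂
df = n₁ + n₂ - 2 = 65
Pooled variance s_p² = [(n₁-1)s₁² + (n₂-1)s₂²] / (n₁ + n₂ - 2) = [(31)(12.74²) + (34)(9.09²)] / 65 = 120.6291
SE = √(s_p²(1/n₁ + 1/n₂)) = √(120.6291 × (1/32 + 1/35)) = 2.6863
t = (x̄₁ - x̄₂) / SE = (68.35 - 75.56) / 2.6863 = -7.21 / 2.6863 = -2.684
p-value = 0.0092

Since p-value < α = 0.01, we reject H₀.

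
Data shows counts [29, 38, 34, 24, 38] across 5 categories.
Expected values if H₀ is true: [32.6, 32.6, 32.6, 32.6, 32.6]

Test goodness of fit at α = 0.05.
Chi-square goodness of fit test:
H₀: observed counts match expected distribution
H₁: observed counts differ from expected distribution
df = k - 1 = 4
χ² = Σ(O - E)²/E
   = (29 - 32.6)²/32.6 + (38 - 32.6)²/32.6 + (34 - 32.6)²/32.6 + (24 - 32.6)²/32.6 + (38 - 32.6)²/32.6
   = 0.398 + 0.894 + 0.060 + 2.269 + 0.894
   = 4.52
p-value = 0.3407

Since p-value > α = 0.05, we fail to reject H₀.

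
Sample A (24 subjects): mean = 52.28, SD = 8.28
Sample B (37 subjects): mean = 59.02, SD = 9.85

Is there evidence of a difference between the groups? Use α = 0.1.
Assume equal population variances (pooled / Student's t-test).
Student's two-sample t-test (equal variances):
H₀: μ₁ = μ₂
H₁: μ₁ ≠ μ₂
df = n₁ + n₂ - 2 = 59
Pooled variance s_p² = [(n₁-1)s₁² + (n₂-1)s₂²] / (n₁ + n₂ - 2) = [(23)(8.28²) + (36)(9.85²)] / 59 = 85.9263
SE = √(s_p²(1/n₁ + 1/n₂)) = √(85.9263 × (1/24 + 1/37)) = 2.4295
t = (x̄₁ - x̄₂) / SE = (52.28 - 59.02) / 2.4295 = -6.74 / 2.4295 = -2.774
p-value = 0.0074

Since p-value < α = 0.1, we reject H₀.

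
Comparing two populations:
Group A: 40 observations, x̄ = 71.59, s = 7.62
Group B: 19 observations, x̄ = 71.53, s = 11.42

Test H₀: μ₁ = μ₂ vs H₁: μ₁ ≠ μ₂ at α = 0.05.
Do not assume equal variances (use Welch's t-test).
Welch's two-sample t-test:
H₀: μ₁ = μ₂
H₁: μ₁ ≠ μ₂
s₁²/n₁ = 7.62²/40 = 1.4516,  s₂²/n₂ = 11.42²/19 = 6.8640
SE = √(s₁²/n₁ + s₂²/n₂) = √(1.4516 + 6.8640) = 2.8837
df (Welch-Satterthwaite) = (s₁²/n₁ + s₂²/n₂)² / [(s₁²/n₁)²/(n₁-1) + (s₂²/n₂)²/(n₂-1)] ≈ 25.88
t = (x̄₁ - x̄₂) / SE = (71.59 - 71.53) / 2.8837 = 0.06 / 2.8837 = 0.021
p-value = 0.9836

Since p-value > α = 0.05, we fail to reject H₀.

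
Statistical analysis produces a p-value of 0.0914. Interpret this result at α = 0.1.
Since p = 0.0914 < α = 0.1, reject H₀.
There is sufficient evidence to reject the null hypothesis; the result is statistically significant at the 0.1 level.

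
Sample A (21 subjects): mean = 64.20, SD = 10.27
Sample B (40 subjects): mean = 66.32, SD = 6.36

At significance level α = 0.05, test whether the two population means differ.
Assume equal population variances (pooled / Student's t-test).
Student's two-sample t-test (equal variances):
H₀: μ₁ = μ₂
H₁: μ₁ ≠ μ₂
df = n₁ + n₂ - 2 = 59
Pooled variance s_p² = [(n₁-1)s₁² + (n₂-1)s₂²] / (n₁ + n₂ - 2) = [(20)(10.27²) + (39)(6.36²)] / 59 = 62.4914
SE = √(s_p²(1/n₁ + 1/n₂)) = √(62.4914 × (1/21 + 1/40)) = 2.1303
t = (x̄₁ - x̄₂) / SE = (64.20 - 66.32) / 2.1303 = -2.12 / 2.1303 = -0.995
p-value = 0.3237

Since p-value > α = 0.05, we fail to reject H₀.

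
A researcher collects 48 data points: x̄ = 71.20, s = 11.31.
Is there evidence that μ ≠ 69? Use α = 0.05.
One-sample t-test:
H₀: μ = 69
H₁: μ ≠ 69
df = n - 1 = 47
t = (x̄ - μ₀) / (s/√n) = (71.20 - 69) / (11.31/√48) = 1.348
p-value = 0.1842

Since p-value > α = 0.05, we fail to reject H₀.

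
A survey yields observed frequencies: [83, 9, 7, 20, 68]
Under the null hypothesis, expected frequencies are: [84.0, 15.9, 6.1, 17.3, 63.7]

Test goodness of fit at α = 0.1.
Chi-square goodness of fit test:
H₀: observed counts match expected distribution
H₁: observed counts differ from expected distribution
df = k - 1 = 4
χ² = Σ(O - E)²/E
   = (83 - 84.0)²/84.0 + (9 - 15.9)²/15.9 + (7 - 6.1)²/6.1 + (20 - 17.3)²/17.3 + (68 - 63.7)²/63.7
   = 0.012 + 2.994 + 0.133 + 0.421 + 0.290
   = 3.85
p-value = 0.4266

Since p-value > α = 0.1, we fail to reject H₀.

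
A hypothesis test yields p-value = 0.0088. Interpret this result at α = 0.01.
Since p = 0.0088 < α = 0.01, reject H₀.
There is sufficient evidence to reject the null hypothesis; the result is statistically significant at the 0.01 level.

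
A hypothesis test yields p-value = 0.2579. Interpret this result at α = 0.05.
Since p = 0.2579 > α = 0.05, fail to reject H₀.
There is insufficient evidence to reject the null hypothesis; the result is not statistically significant at the 0.05 level.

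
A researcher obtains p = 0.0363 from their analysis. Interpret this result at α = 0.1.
Since p = 0.0363 < α = 0.1, reject H₀.
There is sufficient evidence to reject the null hypothesis; the result is statistically significant at the 0.1 level.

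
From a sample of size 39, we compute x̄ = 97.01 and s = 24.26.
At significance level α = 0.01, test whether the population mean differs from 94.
One-sample t-test:
H₀: μ = 94
H₁: μ ≠ 94
df = n - 1 = 38
t = (x̄ - μ₀) / (s/√n) = (97.01 - 94) / (24.26/√39) = 0.775
p-value = 0.4432

Since p-value > α = 0.01, we fail to reject H₀.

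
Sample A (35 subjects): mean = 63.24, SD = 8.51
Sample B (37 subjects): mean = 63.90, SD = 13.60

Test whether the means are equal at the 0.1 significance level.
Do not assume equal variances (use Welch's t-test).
Welch's two-sample t-test:
H₀: μ₁ = μ₂
H₁: μ₁ ≠ μ₂
s₁²/n₁ = 8.51²/35 = 2.0691,  s₂²/n₂ = 13.60²/37 = 4.9989
SE = √(s₁²/n₁ + s₂²/n₂) = √(2.0691 + 4.9989) = 2.6586
df (Welch-Satterthwaite) = (s₁²/n₁ + s₂²/n₂)² / [(s₁²/n₁)²/(n₁-1) + (s₂²/n₂)²/(n₂-1)] ≈ 60.92
t = (x̄₁ - x̄₂) / SE = (63.24 - 63.90) / 2.6586 = -0.66 / 2.6586 = -0.248
p-value = 0.8048

Since p-value > α = 0.1, we fail to reject H₀.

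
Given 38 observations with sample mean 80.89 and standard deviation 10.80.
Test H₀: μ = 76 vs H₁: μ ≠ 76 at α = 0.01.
One-sample t-test:
H₀: μ = 76
H₁: μ ≠ 76
df = n - 1 = 37
t = (x̄ - μ₀) / (s/√n) = (80.89 - 76) / (10.80/√38) = 2.791
p-value = 0.0083

Since p-value < α = 0.01, we reject H₀.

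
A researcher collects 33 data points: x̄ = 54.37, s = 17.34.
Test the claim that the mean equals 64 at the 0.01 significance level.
One-sample t-test:
H₀: μ = 64
H₁: μ ≠ 64
df = n - 1 = 32
t = (x̄ - μ₀) / (s/√n) = (54.37 - 64) / (17.34/√33) = -3.190
p-value = 0.0032

Since p-value < α = 0.01, we reject H₀.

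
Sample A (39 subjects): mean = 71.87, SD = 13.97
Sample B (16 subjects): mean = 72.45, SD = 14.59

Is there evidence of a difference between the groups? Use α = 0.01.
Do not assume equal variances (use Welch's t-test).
Welch's two-sample t-test:
H₀: μ₁ = μ₂
H₁: μ₁ ≠ μ₂
s₁²/n₁ = 13.97²/39 = 5.0041,  s₂²/n₂ = 14.59²/16 = 13.3043
SE = √(s₁²/n₁ + s₂²/n₂) = √(5.0041 + 13.3043) = 4.2788
df (Welch-Satterthwaite) = (s₁²/n₁ + s₂²/n₂)² / [(s₁²/n₁)²/(n₁-1) + (s₂²/n₂)²/(n₂-1)] ≈ 26.90
t = (x̄₁ - x̄₂) / SE = (71.87 - 72.45) / 4.2788 = -0.58 / 4.2788 = -0.136
p-value = 0.8932

Since p-value > α = 0.01, we fail to reject H₀.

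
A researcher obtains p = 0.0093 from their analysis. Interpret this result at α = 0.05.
Since p = 0.0093 < α = 0.05, reject H₀.
There is sufficient evidence to reject the null hypothesis; the result is statistically significant at the 0.05 level.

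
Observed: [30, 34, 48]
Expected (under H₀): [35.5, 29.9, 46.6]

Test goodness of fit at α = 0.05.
Chi-square goodness of fit test:
H₀: observed counts match expected distribution
H₁: observed counts differ from expected distribution
df = k - 1 = 2
χ² = Σ(O - E)²/E
   = (30 - 35.5)²/35.5 + (34 - 29.9)²/29.9 + (48 - 46.6)²/46.6
   = 0.852 + 0.562 + 0.042
   = 1.46
p-value = 0.4828

Since p-value > α = 0.05, we fail to reject H₀.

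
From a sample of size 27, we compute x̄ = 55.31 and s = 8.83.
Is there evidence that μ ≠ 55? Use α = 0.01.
One-sample t-test:
H₀: μ = 55
H₁: μ ≠ 55
df = n - 1 = 26
t = (x̄ - μ₀) / (s/√n) = (55.31 - 55) / (8.83/√27) = 0.182
p-value = 0.8567

Since p-value > α = 0.01, we fail to reject H₀.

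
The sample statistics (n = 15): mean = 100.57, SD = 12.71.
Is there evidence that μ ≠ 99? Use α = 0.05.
One-sample t-test:
H₀: μ = 99
H₁: μ ≠ 99
df = n - 1 = 14
t = (x̄ - μ₀) / (s/√n) = (100.57 - 99) / (12.71/√15) = 0.478
p-value = 0.6397

Since p-value > α = 0.05, we fail to reject H₀.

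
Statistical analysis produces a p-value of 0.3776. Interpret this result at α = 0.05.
Since p = 0.3776 > α = 0.05, fail to reject H₀.
There is insufficient evidence to reject the null hypothesis; the result is not statistically significant at the 0.05 level.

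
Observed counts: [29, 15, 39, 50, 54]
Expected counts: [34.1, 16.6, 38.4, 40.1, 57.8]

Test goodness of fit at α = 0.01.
Chi-square goodness of fit test:
H₀: observed counts match expected distribution
H₁: observed counts differ from expected distribution
df = k - 1 = 4
χ² = Σ(O - E)²/E
   = (29 - 34.1)²/34.1 + (15 - 16.6)²/16.6 + (39 - 38.4)²/38.4 + (50 - 40.1)²/40.1 + (54 - 57.8)²/57.8
   = 0.763 + 0.154 + 0.009 + 2.444 + 0.250
   = 3.62
p-value = 0.4598

Since p-value > α = 0.01, we fail to reject H₀.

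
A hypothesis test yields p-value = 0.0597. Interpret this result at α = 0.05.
Since p = 0.0597 > α = 0.05, fail to reject H₀.
There is insufficient evidence to reject the null hypothesis; the result is not statistically significant at the 0.05 level.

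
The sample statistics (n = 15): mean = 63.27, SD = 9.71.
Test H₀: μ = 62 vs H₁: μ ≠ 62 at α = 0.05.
One-sample t-test:
H₀: μ = 62
H₁: μ ≠ 62
df = n - 1 = 14
t = (x̄ - μ₀) / (s/√n) = (63.27 - 62) / (9.71/√15) = 0.507
p-value = 0.6203

Since p-value > α = 0.05, we fail to reject H₀.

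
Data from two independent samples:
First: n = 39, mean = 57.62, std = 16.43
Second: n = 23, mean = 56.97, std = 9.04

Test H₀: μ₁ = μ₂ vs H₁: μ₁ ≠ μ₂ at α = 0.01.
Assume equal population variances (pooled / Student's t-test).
Student's two-sample t-test (equal variances):
H₀: μ₁ = μ₂
H₁: μ₁ ≠ μ₂
df = n₁ + n₂ - 2 = 60
Pooled variance s_p² = [(n₁-1)s₁² + (n₂-1)s₂²] / (n₁ + n₂ - 2) = [(38)(16.43²) + (22)(9.04²)] / 60 = 200.9297
SE = √(s_p²(1/n₁ + 1/n₂)) = √(200.9297 × (1/39 + 1/23)) = 3.7267
t = (x̄₁ - x̄₂) / SE = (57.62 - 56.97) / 3.7267 = 0.65 / 3.7267 = 0.174
p-value = 0.8621

Since p-value > α = 0.01, we fail to reject H₀.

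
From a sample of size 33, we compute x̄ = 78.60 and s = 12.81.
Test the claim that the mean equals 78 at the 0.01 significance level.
One-sample t-test:
H₀: μ = 78
H₁: μ ≠ 78
df = n - 1 = 32
t = (x̄ - μ₀) / (s/√n) = (78.60 - 78) / (12.81/√33) = 0.269
p-value = 0.7896

Since p-value > α = 0.01, we fail to reject H₀.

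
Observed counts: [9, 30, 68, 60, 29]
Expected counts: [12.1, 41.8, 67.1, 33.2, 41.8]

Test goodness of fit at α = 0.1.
Chi-square goodness of fit test:
H₀: observed counts match expected distribution
H₁: observed counts differ from expected distribution
df = k - 1 = 4
χ² = Σ(O - E)²/E
   = (9 - 12.1)²/12.1 + (30 - 41.8)²/41.8 + (68 - 67.1)²/67.1 + (60 - 33.2)²/33.2 + (29 - 41.8)²/41.8
   = 0.794 + 3.331 + 0.012 + 21.634 + 3.920
   = 29.69
p-value < 0.0001

Since p-value < α = 0.1, we reject H₀.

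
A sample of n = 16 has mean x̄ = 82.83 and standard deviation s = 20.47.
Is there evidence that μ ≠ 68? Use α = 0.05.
One-sample t-test:
H₀: μ = 68
H₁: μ ≠ 68
df = n - 1 = 15
t = (x̄ - μ₀) / (s/√n) = (82.83 - 68) / (20.47/√16) = 2.898
p-value = 0.0110

Since p-value < α = 0.05, we reject H₀.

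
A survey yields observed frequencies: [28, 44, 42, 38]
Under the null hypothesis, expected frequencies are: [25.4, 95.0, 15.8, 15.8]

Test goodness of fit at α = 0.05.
Chi-square goodness of fit test:
H₀: observed counts match expected distribution
H₁: observed counts differ from expected distribution
df = k - 1 = 3
χ² = Σ(O - E)²/E
   = (28 - 25.4)²/25.4 + (44 - 95.0)²/95.0 + (42 - 15.8)²/15.8 + (38 - 15.8)²/15.8
   = 0.266 + 27.379 + 43.446 + 31.192
   = 102.28
p-value < 0.0001

Since p-value < α = 0.05, we reject H₀.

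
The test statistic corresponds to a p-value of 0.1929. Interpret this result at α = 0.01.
Since p = 0.1929 > α = 0.01, fail to reject H₀.
There is insufficient evidence to reject the null hypothesis; the result is not statistically significant at the 0.01 level.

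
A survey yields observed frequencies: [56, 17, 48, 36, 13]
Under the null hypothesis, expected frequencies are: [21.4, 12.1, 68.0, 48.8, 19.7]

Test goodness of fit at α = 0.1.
Chi-square goodness of fit test:
H₀: observed counts match expected distribution
H₁: observed counts differ from expected distribution
df = k - 1 = 4
χ² = Σ(O - E)²/E
   = (56 - 21.4)²/21.4 + (17 - 12.1)²/12.1 + (48 - 68.0)²/68.0 + (36 - 48.8)²/48.8 + (13 - 19.7)²/19.7
   = 55.942 + 1.984 + 5.882 + 3.357 + 2.279
   = 69.44
p-value < 0.0001

Since p-value < α = 0.1, we reject H₀.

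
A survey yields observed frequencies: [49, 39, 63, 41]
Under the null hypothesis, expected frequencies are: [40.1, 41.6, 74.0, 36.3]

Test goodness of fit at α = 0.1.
Chi-square goodness of fit test:
H₀: observed counts match expected distribution
H₁: observed counts differ from expected distribution
df = k - 1 = 3
χ² = Σ(O - E)²/E
   = (49 - 40.1)²/40.1 + (39 - 41.6)²/41.6 + (63 - 74.0)²/74.0 + (41 - 36.3)²/36.3
   = 1.975 + 0.163 + 1.635 + 0.609
   = 4.38
p-value = 0.2231

Since p-value > α = 0.1, we fail to reject H₀.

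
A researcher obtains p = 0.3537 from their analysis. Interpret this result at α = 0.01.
Since p = 0.3537 > α = 0.01, fail to reject H₀.
There is insufficient evidence to reject the null hypothesis; the result is not statistically significant at the 0.01 level.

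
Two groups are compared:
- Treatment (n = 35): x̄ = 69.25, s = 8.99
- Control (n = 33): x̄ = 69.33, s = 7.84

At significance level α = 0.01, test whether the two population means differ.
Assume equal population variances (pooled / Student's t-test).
Student's two-sample t-test (equal variances):
H₀: μ₁ = μ₂
H₁: μ₁ ≠ μ₂
df = n₁ + n₂ - 2 = 66
Pooled variance s_p² = [(n₁-1)s₁² + (n₂-1)s₂²] / (n₁ + n₂ - 2) = [(34)(8.99²) + (32)(7.84²)] / 66 = 71.4361
SE = √(s_p²(1/n₁ + 1/n₂)) = √(71.4361 × (1/35 + 1/33)) = 2.0508
t = (x̄₁ - x̄₂) / SE = (69.25 - 69.33) / 2.0508 = -0.08 / 2.0508 = -0.039
p-value = 0.9690

Since p-value > α = 0.01, we fail to reject H₀.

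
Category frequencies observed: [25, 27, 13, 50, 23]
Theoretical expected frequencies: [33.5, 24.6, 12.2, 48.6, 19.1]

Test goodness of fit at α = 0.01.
Chi-square goodness of fit test:
H₀: observed counts match expected distribution
H₁: observed counts differ from expected distribution
df = k - 1 = 4
χ² = Σ(O - E)²/E
   = (25 - 33.5)²/33.5 + (27 - 24.6)²/24.6 + (13 - 12.2)²/12.2 + (50 - 48.6)²/48.6 + (23 - 19.1)²/19.1
   = 2.157 + 0.234 + 0.052 + 0.040 + 0.796
   = 3.28
p-value = 0.5121

Since p-value > α = 0.01, we fail to reject H₀.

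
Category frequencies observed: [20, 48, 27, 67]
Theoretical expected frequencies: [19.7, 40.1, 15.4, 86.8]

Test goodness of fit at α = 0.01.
Chi-square goodness of fit test:
H₀: observed counts match expected distribution
H₁: observed counts differ from expected distribution
df = k - 1 = 3
χ² = Σ(O - E)²/E
   = (20 - 19.7)²/19.7 + (48 - 40.1)²/40.1 + (27 - 15.4)²/15.4 + (67 - 86.8)²/86.8
   = 0.005 + 1.556 + 8.738 + 4.517
   = 14.82
p-value = 0.0020

Since p-value < α = 0.01, we reject H₀.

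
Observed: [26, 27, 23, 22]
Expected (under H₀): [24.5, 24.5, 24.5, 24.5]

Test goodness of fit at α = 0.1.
Chi-square goodness of fit test:
H₀: observed counts match expected distribution
H₁: observed counts differ from expected distribution
df = k - 1 = 3
χ² = Σ(O - E)²/E
   = (26 - 24.5)²/24.5 + (27 - 24.5)²/24.5 + (23 - 24.5)²/24.5 + (22 - 24.5)²/24.5
   = 0.092 + 0.255 + 0.092 + 0.255
   = 0.69
p-value = 0.8746

Since p-value > α = 0.1, we fail to reject H₀.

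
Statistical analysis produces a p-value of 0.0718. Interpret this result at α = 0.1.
Since p = 0.0718 < α = 0.1, reject H₀.
There is sufficient evidence to reject the null hypothesis; the result is statistically significant at the 0.1 level.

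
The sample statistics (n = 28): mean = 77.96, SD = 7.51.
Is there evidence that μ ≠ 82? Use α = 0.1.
One-sample t-test:
H₀: μ = 82
H₁: μ ≠ 82
df = n - 1 = 27
t = (x̄ - μ₀) / (s/√n) = (77.96 - 82) / (7.51/√28) = -2.847
p-value = 0.0083

Since p-value < α = 0.1, we reject H₀.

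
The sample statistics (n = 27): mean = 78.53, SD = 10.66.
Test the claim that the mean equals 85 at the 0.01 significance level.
One-sample t-test:
H₀: μ = 85
H₁: μ ≠ 85
df = n - 1 = 26
t = (x̄ - μ₀) / (s/√n) = (78.53 - 85) / (10.66/√27) = -3.154
p-value = 0.0040

Since p-value < α = 0.01, we reject H₀.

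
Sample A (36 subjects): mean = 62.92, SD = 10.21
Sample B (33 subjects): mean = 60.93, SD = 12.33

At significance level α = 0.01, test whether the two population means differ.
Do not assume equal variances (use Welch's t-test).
Welch's two-sample t-test:
H₀: μ₁ = μ₂
H₁: μ₁ ≠ μ₂
s₁²/n₁ = 10.21²/36 = 2.8957,  s₂²/n₂ = 12.33²/33 = 4.6069
SE = √(s₁²/n₁ + s₂²/n₂) = √(2.8957 + 4.6069) = 2.7391
df (Welch-Satterthwaite) = (s₁²/n₁ + s₂²/n₂)² / [(s₁²/n₁)²/(n₁-1) + (s₂²/n₂)²/(n₂-1)] ≈ 62.35
t = (x̄₁ - x̄₂) / SE = (62.92 - 60.93) / 2.7391 = 1.99 / 2.7391 = 0.727
p-value = 0.4702

Since p-value > α = 0.01, we fail to reject H₀.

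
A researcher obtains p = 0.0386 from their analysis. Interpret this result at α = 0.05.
Since p = 0.0386 < α = 0.05, reject H₀.
There is sufficient evidence to reject the null hypothesis; the result is statistically significant at the 0.05 level.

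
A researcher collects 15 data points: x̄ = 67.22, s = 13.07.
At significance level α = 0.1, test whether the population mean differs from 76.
One-sample t-test:
H₀: μ = 76
H₁: μ ≠ 76
df = n - 1 = 14
t = (x̄ - μ₀) / (s/√n) = (67.22 - 76) / (13.07/√15) = -2.602
p-value = 0.0209

Since p-value < α = 0.1, we reject H₀.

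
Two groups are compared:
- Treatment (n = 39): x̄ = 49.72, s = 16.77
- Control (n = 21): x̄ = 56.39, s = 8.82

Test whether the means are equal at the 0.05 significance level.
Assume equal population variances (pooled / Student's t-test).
Student's two-sample t-test (equal variances):
H₀: μ₁ = μ₂
H₁: μ₁ ≠ μ₂
df = n₁ + n₂ - 2 = 58
Pooled variance s_p² = [(n₁-1)s₁² + (n₂-1)s₂²] / (n₁ + n₂ - 2) = [(38)(16.77²) + (20)(8.82²)] / 58 = 211.0810
SE = √(s_p²(1/n₁ + 1/n₂)) = √(211.0810 × (1/39 + 1/21)) = 3.9324
t = (x̄₁ - x̄₂) / SE = (49.72 - 56.39) / 3.9324 = -6.67 / 3.9324 = -1.696
p-value = 0.0952

Since p-value > α = 0.05, we fail to reject H₀.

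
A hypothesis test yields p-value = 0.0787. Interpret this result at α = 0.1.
Since p = 0.0787 < α = 0.1, reject H₀.
There is sufficient evidence to reject the null hypothesis; the result is statistically significant at the 0.1 level.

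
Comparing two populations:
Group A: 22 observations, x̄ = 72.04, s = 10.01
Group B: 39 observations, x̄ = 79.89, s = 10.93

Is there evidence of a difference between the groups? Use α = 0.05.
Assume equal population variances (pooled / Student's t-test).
Student's two-sample t-test (equal variances):
H₀: μ₁ = μ₂
H₁: μ₁ ≠ μ₂
df = n₁ + n₂ - 2 = 59
Pooled variance s_p² = [(n₁-1)s₁² + (n₂-1)s₂²] / (n₁ + n₂ - 2) = [(21)(10.01²) + (38)(10.93²)] / 59 = 112.6079
SE = √(s_p²(1/n₁ + 1/n₂)) = √(112.6079 × (1/22 + 1/39)) = 2.8295
t = (x̄₁ - x̄₂) / SE = (72.04 - 79.89) / 2.8295 = -7.85 / 2.8295 = -2.774
p-value = 0.0074

Since p-value < α = 0.05, we reject H₀.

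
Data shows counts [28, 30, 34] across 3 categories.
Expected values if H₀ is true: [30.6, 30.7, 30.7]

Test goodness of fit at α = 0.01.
Chi-square goodness of fit test:
H₀: observed counts match expected distribution
H₁: observed counts differ from expected distribution
df = k - 1 = 2
χ² = Σ(O - E)²/E
   = (28 - 30.6)²/30.6 + (30 - 30.7)²/30.7 + (34 - 30.7)²/30.7
   = 0.221 + 0.016 + 0.355
   = 0.59
p-value = 0.7439

Since p-value > α = 0.01, we fail to reject H₀.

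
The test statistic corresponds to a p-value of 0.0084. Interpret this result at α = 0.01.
Since p = 0.0084 < α = 0.01, reject H₀.
There is sufficient evidence to reject the null hypothesis; the result is statistically significant at the 0.01 level.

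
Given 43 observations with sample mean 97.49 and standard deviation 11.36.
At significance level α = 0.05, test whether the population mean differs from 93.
One-sample t-test:
H₀: μ = 93
H₁: μ ≠ 93
df = n - 1 = 42
t = (x̄ - μ₀) / (s/√n) = (97.49 - 93) / (11.36/√43) = 2.592
p-value = 0.0131

Since p-value < α = 0.05, we reject H₀.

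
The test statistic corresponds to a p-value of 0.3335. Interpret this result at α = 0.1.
Since p = 0.3335 > α = 0.1, fail to reject H₀.
There is insufficient evidence to reject the null hypothesis; the result is not statistically significant at the 0.1 level.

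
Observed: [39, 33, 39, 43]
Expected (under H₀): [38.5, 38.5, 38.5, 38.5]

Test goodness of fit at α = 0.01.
Chi-square goodness of fit test:
H₀: observed counts match expected distribution
H₁: observed counts differ from expected distribution
df = k - 1 = 3
χ² = Σ(O - E)²/E
   = (39 - 38.5)²/38.5 + (33 - 38.5)²/38.5 + (39 - 38.5)²/38.5 + (43 - 38.5)²/38.5
   = 0.006 + 0.786 + 0.006 + 0.526
   = 1.32
p-value = 0.7233

Since p-value > α = 0.01, we fail to reject H₀.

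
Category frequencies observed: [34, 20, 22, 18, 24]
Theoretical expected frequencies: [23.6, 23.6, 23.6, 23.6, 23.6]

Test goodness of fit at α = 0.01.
Chi-square goodness of fit test:
H₀: observed counts match expected distribution
H₁: observed counts differ from expected distribution
df = k - 1 = 4
χ² = Σ(O - E)²/E
   = (34 - 23.6)²/23.6 + (20 - 23.6)²/23.6 + (22 - 23.6)²/23.6 + (18 - 23.6)²/23.6 + (24 - 23.6)²/23.6
   = 4.583 + 0.549 + 0.108 + 1.329 + 0.007
   = 6.58
p-value = 0.1600

Since p-value > α = 0.01, we fail to reject H₀.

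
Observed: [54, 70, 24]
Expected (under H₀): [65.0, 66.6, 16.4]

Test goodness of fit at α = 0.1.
Chi-square goodness of fit test:
H₀: observed counts match expected distribution
H₁: observed counts differ from expected distribution
df = k - 1 = 2
χ² = Σ(O - E)²/E
   = (54 - 65.0)²/65.0 + (70 - 66.6)²/66.6 + (24 - 16.4)²/16.4
   = 1.862 + 0.174 + 3.522
   = 5.56
p-value = 0.0621

Since p-value < α = 0.1, we reject H₀.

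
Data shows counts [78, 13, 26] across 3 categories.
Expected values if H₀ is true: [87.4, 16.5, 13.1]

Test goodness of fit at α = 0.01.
Chi-square goodness of fit test:
H₀: observed counts match expected distribution
H₁: observed counts differ from expected distribution
df = k - 1 = 2
χ² = Σ(O - E)²/E
   = (78 - 87.4)²/87.4 + (13 - 16.5)²/16.5 + (26 - 13.1)²/13.1
   = 1.011 + 0.742 + 12.703
   = 14.46
p-value = 0.0007

Since p-value < α = 0.01, we reject H₀.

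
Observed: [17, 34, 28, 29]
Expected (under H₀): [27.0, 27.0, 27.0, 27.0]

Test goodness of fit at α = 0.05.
Chi-square goodness of fit test:
H₀: observed counts match expected distribution
H₁: observed counts differ from expected distribution
df = k - 1 = 3
χ² = Σ(O - E)²/E
   = (17 - 27.0)²/27.0 + (34 - 27.0)²/27.0 + (28 - 27.0)²/27.0 + (29 - 27.0)²/27.0
   = 3.704 + 1.815 + 0.037 + 0.148
   = 5.70
p-value = 0.1270

Since p-value > α = 0.05, we fail to reject H₀.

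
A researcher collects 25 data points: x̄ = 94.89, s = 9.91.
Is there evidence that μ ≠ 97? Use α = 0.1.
One-sample t-test:
H₀: μ = 97
H₁: μ ≠ 97
df = n - 1 = 24
t = (x̄ - μ₀) / (s/√n) = (94.89 - 97) / (9.91/√25) = -1.065
p-value = 0.2977

Since p-value > α = 0.1, we fail to reject H₀.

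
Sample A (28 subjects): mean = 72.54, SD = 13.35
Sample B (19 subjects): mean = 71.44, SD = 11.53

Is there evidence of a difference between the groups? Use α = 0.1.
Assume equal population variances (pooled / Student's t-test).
Student's two-sample t-test (equal variances):
H₀: μ₁ = μ₂
H₁: μ₁ ≠ μ₂
df = n₁ + n₂ - 2 = 45
Pooled variance s_p² = [(n₁-1)s₁² + (n₂-1)s₂²] / (n₁ + n₂ - 2) = [(27)(13.35²) + (18)(11.53²)] / 45 = 160.1099
SE = √(s_p²(1/n₁ + 1/n₂)) = √(160.1099 × (1/28 + 1/19)) = 3.7610
t = (x̄₁ - x̄₂) / SE = (72.54 - 71.44) / 3.7610 = 1.10 / 3.7610 = 0.292
p-value = 0.7713

Since p-value > α = 0.1, we fail to reject H₀.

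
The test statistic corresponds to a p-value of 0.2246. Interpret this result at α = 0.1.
Since p = 0.2246 > α = 0.1, fail to reject H₀.
There is insufficient evidence to reject the null hypothesis; the result is not statistically significant at the 0.1 level.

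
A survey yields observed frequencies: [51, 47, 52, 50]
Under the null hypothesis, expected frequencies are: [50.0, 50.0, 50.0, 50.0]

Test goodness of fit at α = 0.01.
Chi-square goodness of fit test:
H₀: observed counts match expected distribution
H₁: observed counts differ from expected distribution
df = k - 1 = 3
χ² = Σ(O - E)²/E
   = (51 - 50.0)²/50.0 + (47 - 50.0)²/50.0 + (52 - 50.0)²/50.0 + (50 - 50.0)²/50.0
   = 0.020 + 0.180 + 0.080 + 0.000
   = 0.28
p-value = 0.9637

Since p-value > α = 0.01, we fail to reject H₀.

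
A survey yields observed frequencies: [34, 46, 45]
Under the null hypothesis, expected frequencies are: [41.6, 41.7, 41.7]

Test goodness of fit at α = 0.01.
Chi-square goodness of fit test:
H₀: observed counts match expected distribution
H₁: observed counts differ from expected distribution
df = k - 1 = 2
χ² = Σ(O - E)²/E
   = (34 - 41.6)²/41.6 + (46 - 41.7)²/41.7 + (45 - 41.7)²/41.7
   = 1.388 + 0.443 + 0.261
   = 2.09
p-value = 0.3512

Since p-value > α = 0.01, we fail to reject H₀.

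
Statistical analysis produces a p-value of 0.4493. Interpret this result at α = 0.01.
Since p = 0.4493 > α = 0.01, fail to reject H₀.
There is insufficient evidence to reject the null hypothesis; the result is not statistically significant at the 0.01 level.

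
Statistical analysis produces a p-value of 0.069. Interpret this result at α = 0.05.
Since p = 0.069 > α = 0.05, fail to reject H₀.
There is insufficient evidence to reject the null hypothesis; the result is not statistically significant at the 0.05 level.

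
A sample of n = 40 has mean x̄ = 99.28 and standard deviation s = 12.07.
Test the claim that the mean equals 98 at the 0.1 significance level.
One-sample t-test:
H₀: μ = 98
H₁: μ ≠ 98
df = n - 1 = 39
t = (x̄ - μ₀) / (s/√n) = (99.28 - 98) / (12.07/√40) = 0.671
p-value = 0.5064

Since p-value > α = 0.1, we fail to reject H₀.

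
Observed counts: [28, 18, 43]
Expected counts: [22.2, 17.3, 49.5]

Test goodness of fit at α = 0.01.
Chi-square goodness of fit test:
H₀: observed counts match expected distribution
H₁: observed counts differ from expected distribution
df = k - 1 = 2
χ² = Σ(O - E)²/E
   = (28 - 22.2)²/22.2 + (18 - 17.3)²/17.3 + (43 - 49.5)²/49.5
   = 1.515 + 0.028 + 0.854
   = 2.40
p-value = 0.3016

Since p-value > α = 0.01, we fail to reject H₀.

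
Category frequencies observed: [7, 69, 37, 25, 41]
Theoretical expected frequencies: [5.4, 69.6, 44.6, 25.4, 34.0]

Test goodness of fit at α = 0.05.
Chi-square goodness of fit test:
H₀: observed counts match expected distribution
H₁: observed counts differ from expected distribution
df = k - 1 = 4
χ² = Σ(O - E)²/E
   = (7 - 5.4)²/5.4 + (69 - 69.6)²/69.6 + (37 - 44.6)²/44.6 + (25 - 25.4)²/25.4 + (41 - 34.0)²/34.0
   = 0.474 + 0.005 + 1.295 + 0.006 + 1.441
   = 3.22
p-value = 0.5214

Since p-value > α = 0.05, we fail to reject H₀.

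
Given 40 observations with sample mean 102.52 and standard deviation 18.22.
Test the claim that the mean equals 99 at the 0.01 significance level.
One-sample t-test:
H₀: μ = 99
H₁: μ ≠ 99
df = n - 1 = 39
t = (x̄ - μ₀) / (s/√n) = (102.52 - 99) / (18.22/√40) = 1.222
p-value = 0.2291

Since p-value > α = 0.01, we fail to reject H₀.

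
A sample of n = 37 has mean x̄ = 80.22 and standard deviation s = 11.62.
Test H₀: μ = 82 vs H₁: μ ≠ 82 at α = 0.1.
One-sample t-test:
H₀: μ = 82
H₁: μ ≠ 82
df = n - 1 = 36
t = (x̄ - μ₀) / (s/√n) = (80.22 - 82) / (11.62/√37) = -0.932
p-value = 0.3577

Since p-value > α = 0.1, we fail to reject H₀.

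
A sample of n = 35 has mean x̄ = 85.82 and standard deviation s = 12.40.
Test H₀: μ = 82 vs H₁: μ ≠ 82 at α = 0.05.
One-sample t-test:
H₀: μ = 82
H₁: μ ≠ 82
df = n - 1 = 34
t = (x̄ - μ₀) / (s/√n) = (85.82 - 82) / (12.40/√35) = 1.823
p-value = 0.0772

Since p-value > α = 0.05, we fail to reject H₀.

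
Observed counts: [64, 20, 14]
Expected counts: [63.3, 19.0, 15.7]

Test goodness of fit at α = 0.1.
Chi-square goodness of fit test:
H₀: observed counts match expected distribution
H₁: observed counts differ from expected distribution
df = k - 1 = 2
χ² = Σ(O - E)²/E
   = (64 - 63.3)²/63.3 + (20 - 19.0)²/19.0 + (14 - 15.7)²/15.7
   = 0.008 + 0.053 + 0.184
   = 0.24
p-value = 0.8849

Since p-value > α = 0.1, we fail to reject H₀.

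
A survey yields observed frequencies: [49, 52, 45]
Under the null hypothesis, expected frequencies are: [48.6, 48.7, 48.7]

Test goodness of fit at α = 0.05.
Chi-square goodness of fit test:
H₀: observed counts match expected distribution
H₁: observed counts differ from expected distribution
df = k - 1 = 2
χ² = Σ(O - E)²/E
   = (49 - 48.6)²/48.6 + (52 - 48.7)²/48.7 + (45 - 48.7)²/48.7
   = 0.003 + 0.224 + 0.281
   = 0.51
p-value = 0.7757

Since p-value > α = 0.05, we fail to reject H₀.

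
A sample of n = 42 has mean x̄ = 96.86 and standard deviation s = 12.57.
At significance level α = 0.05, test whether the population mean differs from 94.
One-sample t-test:
H₀: μ = 94
H₁: μ ≠ 94
df = n - 1 = 41
t = (x̄ - μ₀) / (s/√n) = (96.86 - 94) / (12.57/√42) = 1.475
p-value = 0.1480

Since p-value > α = 0.05, we fail to reject H₀.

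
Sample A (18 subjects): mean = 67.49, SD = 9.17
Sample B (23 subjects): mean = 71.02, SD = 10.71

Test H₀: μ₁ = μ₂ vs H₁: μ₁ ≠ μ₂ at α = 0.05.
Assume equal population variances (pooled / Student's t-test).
Student's two-sample t-test (equal variances):
H₀: μ₁ = μ₂
H₁: μ₁ ≠ μ₂
df = n₁ + n₂ - 2 = 39
Pooled variance s_p² = [(n₁-1)s₁² + (n₂-1)s₂²] / (n₁ + n₂ - 2) = [(17)(9.17²) + (22)(10.71²)] / 39 = 101.3590
SE = √(s_p²(1/n₁ + 1/n₂)) = √(101.3590 × (1/18 + 1/23)) = 3.1683
t = (x̄₁ - x̄₂) / SE = (67.49 - 71.02) / 3.1683 = -3.53 / 3.1683 = -1.114
p-value = 0.2720

Since p-value > α = 0.05, we fail to reject H₀.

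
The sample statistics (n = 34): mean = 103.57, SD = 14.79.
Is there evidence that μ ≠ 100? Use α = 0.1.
One-sample t-test:
H₀: μ = 100
H₁: μ ≠ 100
df = n - 1 = 33
t = (x̄ - μ₀) / (s/√n) = (103.57 - 100) / (14.79/√34) = 1.407
p-value = 0.1686

Since p-value > α = 0.1, we fail to reject H₀.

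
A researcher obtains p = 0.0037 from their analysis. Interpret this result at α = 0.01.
Since p = 0.0037 < α = 0.01, reject H₀.
There is sufficient evidence to reject the null hypothesis; the result is statistically significant at the 0.01 level.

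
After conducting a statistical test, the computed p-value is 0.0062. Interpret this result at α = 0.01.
Since p = 0.0062 < α = 0.01, reject H₀.
There is sufficient evidence to reject the null hypothesis; the result is statistically significant at the 0.01 level.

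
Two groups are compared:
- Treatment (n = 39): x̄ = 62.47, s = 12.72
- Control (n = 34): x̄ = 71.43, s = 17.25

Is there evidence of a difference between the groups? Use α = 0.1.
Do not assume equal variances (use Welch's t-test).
Welch's two-sample t-test:
H₀: μ₁ = μ₂
H₁: μ₁ ≠ μ₂
s₁²/n₁ = 12.72²/39 = 4.1487,  s₂²/n₂ = 17.25²/34 = 8.7518
SE = √(s₁²/n₁ + s₂²/n₂) = √(4.1487 + 8.7518) = 3.5917
df (Welch-Satterthwaite) = (s₁²/n₁ + s₂²/n₂)² / [(s₁²/n₁)²/(n₁-1) + (s₂²/n₂)²/(n₂-1)] ≈ 59.99
t = (x̄₁ - x̄₂) / SE = (62.47 - 71.43) / 3.5917 = -8.96 / 3.5917 = -2.495
p-value = 0.0154

Since p-value < α = 0.1, we reject H₀.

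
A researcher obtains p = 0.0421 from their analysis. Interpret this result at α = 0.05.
Since p = 0.0421 < α = 0.05, reject H₀.
There is sufficient evidence to reject the null hypothesis; the result is statistically significant at the 0.05 level.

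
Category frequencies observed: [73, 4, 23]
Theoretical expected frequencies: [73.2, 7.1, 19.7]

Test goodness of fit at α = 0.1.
Chi-square goodness of fit test:
H₀: observed counts match expected distribution
H₁: observed counts differ from expected distribution
df = k - 1 = 2
χ² = Σ(O - E)²/E
   = (73 - 73.2)²/73.2 + (4 - 7.1)²/7.1 + (23 - 19.7)²/19.7
   = 0.001 + 1.354 + 0.553
   = 1.91
p-value = 0.3854

Since p-value > α = 0.1, we fail to reject H₀.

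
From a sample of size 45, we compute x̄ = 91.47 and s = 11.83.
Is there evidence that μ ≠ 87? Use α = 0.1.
One-sample t-test:
H₀: μ = 87
H₁: μ ≠ 87
df = n - 1 = 44
t = (x̄ - μ₀) / (s/√n) = (91.47 - 87) / (11.83/√45) = 2.535
p-value = 0.0149

Since p-value < α = 0.1, we reject H₀.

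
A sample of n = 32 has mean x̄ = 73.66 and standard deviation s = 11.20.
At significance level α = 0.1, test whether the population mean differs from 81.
One-sample t-test:
H₀: μ = 81
H₁: μ ≠ 81
df = n - 1 = 31
t = (x̄ - μ₀) / (s/√n) = (73.66 - 81) / (11.20/√32) = -3.707
p-value = 0.0008

Since p-value < α = 0.1, we reject H₀.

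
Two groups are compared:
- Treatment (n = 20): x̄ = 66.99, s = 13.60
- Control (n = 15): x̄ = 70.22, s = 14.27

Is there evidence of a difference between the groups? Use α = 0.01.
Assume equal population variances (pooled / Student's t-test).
Student's two-sample t-test (equal variances):
H₀: μ₁ = μ₂
H₁: μ₁ ≠ μ₂
df = n₁ + n₂ - 2 = 33
Pooled variance s_p² = [(n₁-1)s₁² + (n₂-1)s₂²] / (n₁ + n₂ - 2) = [(19)(13.60²) + (14)(14.27²)] / 33 = 192.8818
SE = √(s_p²(1/n₁ + 1/n₂)) = √(192.8818 × (1/20 + 1/15)) = 4.7437
t = (x̄₁ - x̄₂) / SE = (66.99 - 70.22) / 4.7437 = -3.23 / 4.7437 = -0.681
p-value = 0.5007

Since p-value > α = 0.01, we fail to reject H₀.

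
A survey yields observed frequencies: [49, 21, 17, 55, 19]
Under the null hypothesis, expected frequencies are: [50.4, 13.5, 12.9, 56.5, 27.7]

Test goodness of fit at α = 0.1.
Chi-square goodness of fit test:
H₀: observed counts match expected distribution
H₁: observed counts differ from expected distribution
df = k - 1 = 4
χ² = Σ(O - E)²/E
   = (49 - 50.4)²/50.4 + (21 - 13.5)²/13.5 + (17 - 12.9)²/12.9 + (55 - 56.5)²/56.5 + (19 - 27.7)²/27.7
   = 0.039 + 4.167 + 1.303 + 0.040 + 2.732
   = 8.28
p-value = 0.0818

Since p-value < α = 0.1, we reject H₀.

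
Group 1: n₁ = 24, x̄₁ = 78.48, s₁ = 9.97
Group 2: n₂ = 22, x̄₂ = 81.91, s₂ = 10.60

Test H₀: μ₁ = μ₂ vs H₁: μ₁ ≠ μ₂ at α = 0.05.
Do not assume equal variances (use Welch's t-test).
Welch's two-sample t-test:
H₀: μ₁ = μ₂
H₁: μ₁ ≠ μ₂
s₁²/n₁ = 9.97²/24 = 4.1417,  s₂²/n₂ = 10.60²/22 = 5.1073
SE = √(s₁²/n₁ + s₂²/n₂) = √(4.1417 + 5.1073) = 3.0412
df (Welch-Satterthwaite) = (s₁²/n₁ + s₂²/n₂)² / [(s₁²/n₁)²/(n₁-1) + (s₂²/n₂)²/(n₂-1)] ≈ 43.03
t = (x̄₁ - x̄₂) / SE = (78.48 - 81.91) / 3.0412 = -3.43 / 3.0412 = -1.128
p-value = 0.2656

Since p-value > α = 0.05, we fail to reject H₀.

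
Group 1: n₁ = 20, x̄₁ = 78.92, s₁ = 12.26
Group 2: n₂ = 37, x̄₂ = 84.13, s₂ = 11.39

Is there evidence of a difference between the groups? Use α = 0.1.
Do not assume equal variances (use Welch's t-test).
Welch's two-sample t-test:
H₀: μ₁ = μ₂
H₁: μ₁ ≠ μ₂
s₁²/n₁ = 12.26²/20 = 7.5154,  s₂²/n₂ = 11.39²/37 = 3.5063
SE = √(s₁²/n₁ + s₂²/n₂) = √(7.5154 + 3.5063) = 3.3199
df (Welch-Satterthwaite) = (s₁²/n₁ + s₂²/n₂)² / [(s₁²/n₁)²/(n₁-1) + (s₂²/n₂)²/(n₂-1)] ≈ 36.65
t = (x̄₁ - x̄₂) / SE = (78.92 - 84.13) / 3.3199 = -5.21 / 3.3199 = -1.569
p-value = 0.1252

Since p-value > α = 0.1, we fail to reject H₀.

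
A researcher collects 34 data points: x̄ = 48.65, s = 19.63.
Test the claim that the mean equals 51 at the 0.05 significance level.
One-sample t-test:
H₀: μ = 51
H₁: μ ≠ 51
df = n - 1 = 33
t = (x̄ - μ₀) / (s/√n) = (48.65 - 51) / (19.63/√34) = -0.698
p-value = 0.4900

Since p-value > α = 0.05, we fail to reject H₀.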